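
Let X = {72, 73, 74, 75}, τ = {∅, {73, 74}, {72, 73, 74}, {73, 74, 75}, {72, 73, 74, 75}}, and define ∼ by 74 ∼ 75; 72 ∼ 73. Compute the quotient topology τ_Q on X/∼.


X/∼ = {[72=73], [74=75]}; |τ_Q| = 2.

Equivalence classes: [72=73], [74=75].
Quotient map π: X → X/∼ sends 72 ↦ [72=73], 73 ↦ [72=73], 74 ↦ [74=75], 75 ↦ [74=75].
For each subset V ⊆ X/∼, compute π^{-1}(V) ⊆ X and check whether π^{-1}(V) ∈ τ. V is open in τ_Q iff π^{-1}(V) ∈ τ.
  V = {}: π^{-1}(V) = ∅ ∈ τ ✓.
  V = {[72=73]}: π^{-1}(V) = {72, 73} ∉ τ ✗.
  V = {[74=75]}: π^{-1}(V) = {74, 75} ∉ τ ✗.
  V = {[72=73], [74=75]}: π^{-1}(V) = {72, 73, 74, 75} ∈ τ ✓.
Open sets in the quotient: τ_Q = {{}, {[72=73], [74=75]}} (2 elements).


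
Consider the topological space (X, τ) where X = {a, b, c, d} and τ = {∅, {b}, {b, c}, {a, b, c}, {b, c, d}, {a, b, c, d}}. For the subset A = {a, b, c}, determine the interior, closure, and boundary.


int(A) = {a, b, c}, cl(A) = {a, b, c, d}, ∂A = {d}.

Closed sets in (X, τ) are complements of opens:
  closed(X, τ) = {∅, {a}, {d}, {a, d}, {a, c, d}, {a, b, c, d}}.
int(A) = ⋃ {U ∈ τ : U ⊆ A}. Opens contained in A: ∅, {b}, {b, c}, {a, b, c}.
Taking the union of these: int(A) = {a, b, c}.
cl(A) = ⋂ {C closed : A ⊆ C}. Closed sets containing A: {a, b, c, d}.
Intersecting these: cl(A) = {a, b, c, d}.
∂A = cl(A) ∖ int(A) = {a, b, c, d} ∖ {a, b, c} = {d}.


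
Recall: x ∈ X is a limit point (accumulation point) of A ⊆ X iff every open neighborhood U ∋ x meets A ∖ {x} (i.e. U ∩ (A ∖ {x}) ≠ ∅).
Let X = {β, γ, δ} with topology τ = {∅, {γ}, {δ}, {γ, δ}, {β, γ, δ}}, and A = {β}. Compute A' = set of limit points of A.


A' = ∅

For each x ∈ X, list the open sets U ∈ τ with x ∈ U, then check whether U ∩ (A ∖ {x}) ≠ ∅ for every such U.
  x = β: open {β, γ, δ} ∋ x has {β, γ, δ} ∩ (A ∖ {β}) = ∅, so x is NOT a limit point.
  x = γ: open {γ} ∋ x has {γ} ∩ (A ∖ {γ}) = ∅, so x is NOT a limit point.
  x = δ: open {δ} ∋ x has {δ} ∩ (A ∖ {δ}) = ∅, so x is NOT a limit point.
Collecting: A' = ∅.


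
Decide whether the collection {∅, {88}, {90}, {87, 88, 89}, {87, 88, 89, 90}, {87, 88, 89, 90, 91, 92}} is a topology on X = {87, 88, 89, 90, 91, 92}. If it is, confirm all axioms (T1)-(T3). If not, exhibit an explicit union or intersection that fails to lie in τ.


τ is NOT a topology on X.

Axiom (T1): ∅ ∈ τ? Yes; X ∈ τ? Yes.
Axiom (T2/T3): check pairwise unions and intersections of members of τ.
Counterexample for (T2): {88} ∪ {90} = {88, 90} ∉ τ. Therefore τ is NOT a topology.


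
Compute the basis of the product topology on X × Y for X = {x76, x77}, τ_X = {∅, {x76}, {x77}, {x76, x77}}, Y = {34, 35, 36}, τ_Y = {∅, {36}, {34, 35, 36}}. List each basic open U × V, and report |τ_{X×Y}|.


Basis B = {∅ × ∅, {x76} × {36}, {x77} × {36}, {x76, x77} × {36}, {x76} × {34, 35, 36}, {x77} × {34, 35, 36}, {x76, x77} × {34, 35, 36}}; |τ_{X×Y}| = 9.

Enumerate products U × V with U ∈ τ_X, V ∈ τ_Y (deduplicated):
  ∅ × ∅ = {} (∅)
  {x76} × {36} = {(x76,36)}
  {x77} × {36} = {(x77,36)}
  {x76, x77} × {36} = {(x76,36), (x77,36)}
  {x76} × {34, 35, 36} = {(x76,34), (x76,35), (x76,36)}
  {x77} × {34, 35, 36} = {(x77,34), (x77,35), (x77,36)}
  {x76, x77} × {34, 35, 36} = {(x76,34), (x76,35), (x76,36), (x77,34), (x77,35), (x77,36)}
These 7 distinct sets form the basis B.
Close under arbitrary unions to get τ_{X×Y}; counting gives |τ_{X×Y}| = 9.


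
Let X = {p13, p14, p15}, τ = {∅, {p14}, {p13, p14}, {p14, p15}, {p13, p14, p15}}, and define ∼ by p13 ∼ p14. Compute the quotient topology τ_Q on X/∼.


X/∼ = {[p13=p14], [p15]}; |τ_Q| = 3.

Equivalence classes: [p13=p14], [p15].
Quotient map π: X → X/∼ sends p13 ↦ [p13=p14], p14 ↦ [p13=p14], p15 ↦ [p15].
For each subset V ⊆ X/∼, compute π^{-1}(V) ⊆ X and check whether π^{-1}(V) ∈ τ. V is open in τ_Q iff π^{-1}(V) ∈ τ.
  V = {}: π^{-1}(V) = ∅ ∈ τ ✓.
  V = {[p13=p14]}: π^{-1}(V) = {p13, p14} ∈ τ ✓.
  V = {[p15]}: π^{-1}(V) = {p15} ∉ τ ✗.
  V = {[p13=p14], [p15]}: π^{-1}(V) = {p13, p14, p15} ∈ τ ✓.
Open sets in the quotient: τ_Q = {{}, {[p13=p14]}, {[p13=p14], [p15]}} (3 elements).


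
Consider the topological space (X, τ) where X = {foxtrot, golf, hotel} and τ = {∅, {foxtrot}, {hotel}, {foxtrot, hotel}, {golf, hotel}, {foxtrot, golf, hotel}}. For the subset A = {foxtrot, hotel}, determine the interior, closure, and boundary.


int(A) = {foxtrot, hotel}, cl(A) = {foxtrot, golf, hotel}, ∂A = {golf}.

Closed sets in (X, τ) are complements of opens:
  closed(X, τ) = {∅, {foxtrot}, {golf}, {foxtrot, golf}, {golf, hotel}, {foxtrot, golf, hotel}}.
int(A) = ⋃ {U ∈ τ : U ⊆ A}. Opens contained in A: ∅, {foxtrot}, {hotel}, {foxtrot, hotel}.
Taking the union of these: int(A) = {foxtrot, hotel}.
cl(A) = ⋂ {C closed : A ⊆ C}. Closed sets containing A: {foxtrot, golf, hotel}.
Intersecting these: cl(A) = {foxtrot, golf, hotel}.
∂A = cl(A) ∖ int(A) = {foxtrot, golf, hotel} ∖ {foxtrot, hotel} = {golf}.


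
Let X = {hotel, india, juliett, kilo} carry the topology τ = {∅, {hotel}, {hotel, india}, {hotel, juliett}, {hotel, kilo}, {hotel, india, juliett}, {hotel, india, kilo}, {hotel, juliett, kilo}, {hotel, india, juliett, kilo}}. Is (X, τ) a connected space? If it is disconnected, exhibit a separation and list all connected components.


(X, τ) is connected.

Find clopen sets (U ∈ τ with X ∖ U ∈ τ):
  U = ∅, X ∖ U = {hotel, india, juliett, kilo} — both open, so U is clopen.
  U = {hotel, india, juliett, kilo}, X ∖ U = ∅ — both open, so U is clopen.
Only trivial clopens (∅ and X) exist, so (X, τ) is connected.
Compute connected components by grouping points that agree on all clopens:
  component: {hotel, india, juliett, kilo}


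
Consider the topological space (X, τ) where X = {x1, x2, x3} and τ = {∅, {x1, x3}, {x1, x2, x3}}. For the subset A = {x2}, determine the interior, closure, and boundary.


int(A) = ∅, cl(A) = {x2}, ∂A = {x2}.

Closed sets in (X, τ) are complements of opens:
  closed(X, τ) = {∅, {x2}, {x1, x2, x3}}.
int(A) = ⋃ {U ∈ τ : U ⊆ A}. Opens contained in A: ∅.
Taking the union of these: int(A) = ∅.
cl(A) = ⋂ {C closed : A ⊆ C}. Closed sets containing A: {x2}, {x1, x2, x3}.
Intersecting these: cl(A) = {x2}.
∂A = cl(A) ∖ int(A) = {x2} ∖ ∅ = {x2}.


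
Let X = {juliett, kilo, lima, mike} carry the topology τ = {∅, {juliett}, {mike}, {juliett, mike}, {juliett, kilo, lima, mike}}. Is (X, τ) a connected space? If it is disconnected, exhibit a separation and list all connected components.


(X, τ) is connected.

Find clopen sets (U ∈ τ with X ∖ U ∈ τ):
  U = ∅, X ∖ U = {juliett, kilo, lima, mike} — both open, so U is clopen.
  U = {juliett, kilo, lima, mike}, X ∖ U = ∅ — both open, so U is clopen.
Only trivial clopens (∅ and X) exist, so (X, τ) is connected.
Compute connected components by grouping points that agree on all clopens:
  component: {juliett, kilo, lima, mike}


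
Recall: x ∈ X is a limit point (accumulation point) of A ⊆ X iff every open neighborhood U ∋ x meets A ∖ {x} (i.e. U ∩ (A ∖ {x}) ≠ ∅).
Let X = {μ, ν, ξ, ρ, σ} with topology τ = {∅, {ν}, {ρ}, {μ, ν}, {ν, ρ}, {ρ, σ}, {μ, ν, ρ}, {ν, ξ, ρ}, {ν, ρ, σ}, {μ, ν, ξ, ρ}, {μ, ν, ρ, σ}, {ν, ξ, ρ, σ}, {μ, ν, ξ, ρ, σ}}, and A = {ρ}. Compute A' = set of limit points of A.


A' = {ξ, σ}

For each x ∈ X, list the open sets U ∈ τ with x ∈ U, then check whether U ∩ (A ∖ {x}) ≠ ∅ for every such U.
  x = μ: open {μ, ν} ∋ x has {μ, ν} ∩ (A ∖ {μ}) = ∅, so x is NOT a limit point.
  x = ν: open {ν} ∋ x has {ν} ∩ (A ∖ {ν}) = ∅, so x is NOT a limit point.
  x = ξ: opens ∋ x are {ν, ξ, ρ}, {μ, ν, ξ, ρ}, {ν, ξ, ρ, σ}, {μ, ν, ξ, ρ, σ}; each meets A ∖ {ξ}, so x IS a limit point.
  x = ρ: open {ρ} ∋ x has {ρ} ∩ (A ∖ {ρ}) = ∅, so x is NOT a limit point.
  x = σ: opens ∋ x are {ρ, σ}, {ν, ρ, σ}, {μ, ν, ρ, σ}, {ν, ξ, ρ, σ}, {μ, ν, ξ, ρ, σ}; each meets A ∖ {σ}, so x IS a limit point.
Collecting: A' = {ξ, σ}.


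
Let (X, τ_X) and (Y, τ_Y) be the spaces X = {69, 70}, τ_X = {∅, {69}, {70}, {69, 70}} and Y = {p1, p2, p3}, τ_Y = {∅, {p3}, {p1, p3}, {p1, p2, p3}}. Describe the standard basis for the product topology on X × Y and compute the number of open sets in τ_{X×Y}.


Basis B = {∅ × ∅, {69} × {p3}, {70} × {p3}, {69} × {p1, p3}, {69, 70} × {p3}, {70} × {p1, p3}, {69} × {p1, p2, p3}, {70} × {p1, p2, p3}, {69, 70} × {p1, p3}, {69, 70} × {p1, p2, p3}}; |τ_{X×Y}| = 16.

Enumerate products U × V with U ∈ τ_X, V ∈ τ_Y (deduplicated):
  ∅ × ∅ = {} (∅)
  {69} × {p3} = {(69,p3)}
  {70} × {p3} = {(70,p3)}
  {69} × {p1, p3} = {(69,p1), (69,p3)}
  {69, 70} × {p3} = {(69,p3), (70,p3)}
  {70} × {p1, p3} = {(70,p1), (70,p3)}
  {69} × {p1, p2, p3} = {(69,p1), (69,p2), (69,p3)}
  {70} × {p1, p2, p3} = {(70,p1), (70,p2), (70,p3)}
  {69, 70} × {p1, p3} = {(69,p1), (69,p3), (70,p1), (70,p3)}
  {69, 70} × {p1, p2, p3} = {(69,p1), (69,p2), (69,p3), (70,p1), (70,p2), (70,p3)}
These 10 distinct sets form the basis B.
Close under arbitrary unions to get τ_{X×Y}; counting gives |τ_{X×Y}| = 16.


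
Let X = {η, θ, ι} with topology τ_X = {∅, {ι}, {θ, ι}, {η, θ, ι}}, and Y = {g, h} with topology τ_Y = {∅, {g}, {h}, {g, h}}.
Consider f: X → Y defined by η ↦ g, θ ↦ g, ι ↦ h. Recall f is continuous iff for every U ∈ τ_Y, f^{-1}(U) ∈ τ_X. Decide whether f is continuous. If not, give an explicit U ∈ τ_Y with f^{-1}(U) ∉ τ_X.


f is NOT continuous.

Compute f^{-1}(U) for each U ∈ τ_Y:
  U = ∅: f^{-1}(U) = ∅ ∈ τ_X ✓.
  U = {g}: f^{-1}(U) = {η, θ} ∉ τ_X ✗.
  U = {h}: f^{-1}(U) = {ι} ∈ τ_X ✓.
  U = {g, h}: f^{-1}(U) = {η, θ, ι} ∈ τ_X ✓.
Found U = {g} with f^{-1}(U) = {η, θ} not in τ_X. Therefore f is NOT continuous.


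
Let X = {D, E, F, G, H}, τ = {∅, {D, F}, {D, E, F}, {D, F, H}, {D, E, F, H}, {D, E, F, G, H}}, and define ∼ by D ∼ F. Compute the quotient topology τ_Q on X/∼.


X/∼ = {[D=F], [E], [G], [H]}; |τ_Q| = 6.

Equivalence classes: [D=F], [E], [G], [H].
Quotient map π: X → X/∼ sends D ↦ [D=F], E ↦ [E], F ↦ [D=F], G ↦ [G], H ↦ [H].
For each subset V ⊆ X/∼, compute π^{-1}(V) ⊆ X and check whether π^{-1}(V) ∈ τ. V is open in τ_Q iff π^{-1}(V) ∈ τ.
  V = {}: π^{-1}(V) = ∅ ∈ τ ✓.
  V = {[D=F]}: π^{-1}(V) = {D, F} ∈ τ ✓.
  V = {[E]}: π^{-1}(V) = {E} ∉ τ ✗.
  V = {[D=F], [E]}: π^{-1}(V) = {D, E, F} ∈ τ ✓.
  V = {[G]}: π^{-1}(V) = {G} ∉ τ ✗.
  V = {[D=F], [G]}: π^{-1}(V) = {D, F, G} ∉ τ ✗.
  V = {[E], [G]}: π^{-1}(V) = {E, G} ∉ τ ✗.
  V = {[D=F], [E], [G]}: π^{-1}(V) = {D, E, F, G} ∉ τ ✗.
  V = {[H]}: π^{-1}(V) = {H} ∉ τ ✗.
  V = {[D=F], [H]}: π^{-1}(V) = {D, F, H} ∈ τ ✓.
  V = {[E], [H]}: π^{-1}(V) = {E, H} ∉ τ ✗.
  V = {[D=F], [E], [H]}: π^{-1}(V) = {D, E, F, H} ∈ τ ✓.
  V = {[G], [H]}: π^{-1}(V) = {G, H} ∉ τ ✗.
  V = {[D=F], [G], [H]}: π^{-1}(V) = {D, F, G, H} ∉ τ ✗.
  V = {[E], [G], [H]}: π^{-1}(V) = {E, G, H} ∉ τ ✗.
  V = {[D=F], [E], [G], [H]}: π^{-1}(V) = {D, E, F, G, H} ∈ τ ✓.
Open sets in the quotient: τ_Q = {{}, {[D=F]}, {[D=F], [E]}, {[D=F], [H]}, {[D=F], [E], [H]}, {[D=F], [E], [G], [H]}} (6 elements).


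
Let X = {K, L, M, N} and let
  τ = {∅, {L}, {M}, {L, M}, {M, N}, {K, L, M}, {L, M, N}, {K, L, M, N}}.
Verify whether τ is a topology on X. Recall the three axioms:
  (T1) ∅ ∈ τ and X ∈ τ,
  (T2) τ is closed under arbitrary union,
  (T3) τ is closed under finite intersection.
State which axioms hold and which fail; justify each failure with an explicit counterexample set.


τ IS a topology on X.

Axiom (T1): ∅ ∈ τ? Yes; X ∈ τ? Yes.
Axiom (T2/T3): check pairwise unions and intersections of members of τ.
All pairwise intersections and unions checked — each lies in τ. Therefore τ satisfies (T1), (T2), (T3): it IS a topology on X.


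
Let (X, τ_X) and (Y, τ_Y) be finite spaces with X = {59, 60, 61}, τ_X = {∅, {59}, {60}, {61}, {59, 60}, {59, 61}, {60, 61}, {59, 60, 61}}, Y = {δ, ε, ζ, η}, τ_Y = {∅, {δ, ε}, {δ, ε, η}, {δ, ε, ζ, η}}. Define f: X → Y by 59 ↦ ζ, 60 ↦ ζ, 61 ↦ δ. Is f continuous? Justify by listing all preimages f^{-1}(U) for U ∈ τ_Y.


f IS continuous.

Compute f^{-1}(U) for each U ∈ τ_Y:
  U = ∅: f^{-1}(U) = ∅ ∈ τ_X ✓.
  U = {δ, ε}: f^{-1}(U) = {61} ∈ τ_X ✓.
  U = {δ, ε, η}: f^{-1}(U) = {61} ∈ τ_X ✓.
  U = {δ, ε, ζ, η}: f^{-1}(U) = {59, 60, 61} ∈ τ_X ✓.
Every preimage lies in τ_X, so f IS continuous.


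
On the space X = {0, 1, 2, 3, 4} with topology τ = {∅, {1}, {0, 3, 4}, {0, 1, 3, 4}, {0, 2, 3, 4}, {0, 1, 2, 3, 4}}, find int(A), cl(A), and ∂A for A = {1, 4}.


int(A) = {1}, cl(A) = {0, 1, 2, 3, 4}, ∂A = {0, 2, 3, 4}.

Closed sets in (X, τ) are complements of opens:
  closed(X, τ) = {∅, {1}, {2}, {1, 2}, {0, 2, 3, 4}, {0, 1, 2, 3, 4}}.
int(A) = ⋃ {U ∈ τ : U ⊆ A}. Opens contained in A: ∅, {1}.
Taking the union of these: int(A) = {1}.
cl(A) = ⋂ {C closed : A ⊆ C}. Closed sets containing A: {0, 1, 2, 3, 4}.
Intersecting these: cl(A) = {0, 1, 2, 3, 4}.
∂A = cl(A) ∖ int(A) = {0, 1, 2, 3, 4} ∖ {1} = {0, 2, 3, 4}.


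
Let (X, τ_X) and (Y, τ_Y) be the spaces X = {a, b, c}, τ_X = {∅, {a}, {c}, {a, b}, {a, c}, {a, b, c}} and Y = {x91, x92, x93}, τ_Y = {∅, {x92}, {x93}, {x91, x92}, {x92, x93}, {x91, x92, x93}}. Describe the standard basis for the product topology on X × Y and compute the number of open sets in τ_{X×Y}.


Basis B = {∅ × ∅, {a} × {x92}, {a} × {x93}, {c} × {x92}, {c} × {x93}, {a} × {x91, x92}, {a} × {x92, x93}, {a, b} × {x92}, {a, c} × {x92}, {a, b} × {x93}, {a, c} × {x93}, {c} × {x91, x92}, {c} × {x92, x93}, {a} × {x91, x92, x93}, {a, b, c} × {x92}, {a, b, c} × {x93}, {c} × {x91, x92, x93}, {a, b} × {x91, x92}, {a, c} × {x91, x92}, {a, b} × {x92, x93}, {a, c} × {x92, x93}, {a, b} × {x91, x92, x93}, {a, c} × {x91, x92, x93}, {a, b, c} × {x91, x92}, {a, b, c} × {x92, x93}, {a, b, c} × {x91, x92, x93}}; |τ_{X×Y}| = 108.

Enumerate products U × V with U ∈ τ_X, V ∈ τ_Y (deduplicated):
  ∅ × ∅ = {} (∅)
  {a} × {x92} = {(a,x92)}
  {a} × {x93} = {(a,x93)}
  {c} × {x92} = {(c,x92)}
  {c} × {x93} = {(c,x93)}
  {a} × {x91, x92} = {(a,x91), (a,x92)}
  {a} × {x92, x93} = {(a,x92), (a,x93)}
  {a, b} × {x92} = {(a,x92), (b,x92)}
  {a, c} × {x92} = {(a,x92), (c,x92)}
  {a, b} × {x93} = {(a,x93), (b,x93)}
  {a, c} × {x93} = {(a,x93), (c,x93)}
  {c} × {x91, x92} = {(c,x91), (c,x92)}
  {c} × {x92, x93} = {(c,x92), (c,x93)}
  {a} × {x91, x92, x93} = {(a,x91), (a,x92), (a,x93)}
  {a, b, c} × {x92} = {(a,x92), (b,x92), (c,x92)}
  {a, b, c} × {x93} = {(a,x93), (b,x93), (c,x93)}
  {c} × {x91, x92, x93} = {(c,x91), (c,x92), (c,x93)}
  {a, b} × {x91, x92} = {(a,x91), (a,x92), (b,x91), (b,x92)}
  {a, c} × {x91, x92} = {(a,x91), (a,x92), (c,x91), (c,x92)}
  {a, b} × {x92, x93} = {(a,x92), (a,x93), (b,x92), (b,x93)}
  {a, c} × {x92, x93} = {(a,x92), (a,x93), (c,x92), (c,x93)}
  {a, b} × {x91, x92, x93} = {(a,x91), (a,x92), (a,x93), (b,x91), (b,x92), (b,x93)}
  {a, c} × {x91, x92, x93} = {(a,x91), (a,x92), (a,x93), (c,x91), (c,x92), (c,x93)}
  {a, b, c} × {x91, x92} = {(a,x91), (a,x92), (b,x91), (b,x92), (c,x91), (c,x92)}
  {a, b, c} × {x92, x93} = {(a,x92), (a,x93), (b,x92), (b,x93), (c,x92), (c,x93)}
  {a, b, c} × {x91, x92, x93} = {(a,x91), (a,x92), (a,x93), (b,x91), (b,x92), (b,x93), (c,x91), (c,x92), (c,x93)}
These 26 distinct sets form the basis B.
Close under arbitrary unions to get τ_{X×Y}; counting gives |τ_{X×Y}| = 108.


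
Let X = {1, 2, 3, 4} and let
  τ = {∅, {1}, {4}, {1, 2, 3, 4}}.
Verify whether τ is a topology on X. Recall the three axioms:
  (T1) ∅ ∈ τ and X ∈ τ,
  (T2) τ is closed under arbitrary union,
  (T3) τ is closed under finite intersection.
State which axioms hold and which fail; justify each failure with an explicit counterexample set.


τ is NOT a topology on X.

Axiom (T1): ∅ ∈ τ? Yes; X ∈ τ? Yes.
Axiom (T2/T3): check pairwise unions and intersections of members of τ.
Counterexample for (T2): {1} ∪ {4} = {1, 4} ∉ τ. Therefore τ is NOT a topology.


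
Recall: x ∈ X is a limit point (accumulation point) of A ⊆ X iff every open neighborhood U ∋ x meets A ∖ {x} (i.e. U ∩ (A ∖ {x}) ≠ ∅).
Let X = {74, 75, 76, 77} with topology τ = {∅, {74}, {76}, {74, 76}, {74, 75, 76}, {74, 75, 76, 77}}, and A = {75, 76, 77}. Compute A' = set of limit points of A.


A' = {75, 77}

For each x ∈ X, list the open sets U ∈ τ with x ∈ U, then check whether U ∩ (A ∖ {x}) ≠ ∅ for every such U.
  x = 74: open {74} ∋ x has {74} ∩ (A ∖ {74}) = ∅, so x is NOT a limit point.
  x = 75: opens ∋ x are {74, 75, 76}, {74, 75, 76, 77}; each meets A ∖ {75}, so x IS a limit point.
  x = 76: open {76} ∋ x has {76} ∩ (A ∖ {76}) = ∅, so x is NOT a limit point.
  x = 77: opens ∋ x are {74, 75, 76, 77}; each meets A ∖ {77}, so x IS a limit point.
Collecting: A' = {75, 77}.


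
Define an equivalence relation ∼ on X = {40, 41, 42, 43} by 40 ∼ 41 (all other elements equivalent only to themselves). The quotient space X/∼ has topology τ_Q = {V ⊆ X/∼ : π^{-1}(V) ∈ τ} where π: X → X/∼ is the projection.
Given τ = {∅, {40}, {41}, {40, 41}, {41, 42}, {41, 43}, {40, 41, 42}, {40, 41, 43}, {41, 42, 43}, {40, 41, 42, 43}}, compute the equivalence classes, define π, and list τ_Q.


X/∼ = {[40=41], [42], [43]}; |τ_Q| = 5.

Equivalence classes: [40=41], [42], [43].
Quotient map π: X → X/∼ sends 40 ↦ [40=41], 41 ↦ [40=41], 42 ↦ [42], 43 ↦ [43].
For each subset V ⊆ X/∼, compute π^{-1}(V) ⊆ X and check whether π^{-1}(V) ∈ τ. V is open in τ_Q iff π^{-1}(V) ∈ τ.
  V = {}: π^{-1}(V) = ∅ ∈ τ ✓.
  V = {[40=41]}: π^{-1}(V) = {40, 41} ∈ τ ✓.
  V = {[42]}: π^{-1}(V) = {42} ∉ τ ✗.
  V = {[40=41], [42]}: π^{-1}(V) = {40, 41, 42} ∈ τ ✓.
  V = {[43]}: π^{-1}(V) = {43} ∉ τ ✗.
  V = {[40=41], [43]}: π^{-1}(V) = {40, 41, 43} ∈ τ ✓.
  V = {[42], [43]}: π^{-1}(V) = {42, 43} ∉ τ ✗.
  V = {[40=41], [42], [43]}: π^{-1}(V) = {40, 41, 42, 43} ∈ τ ✓.
Open sets in the quotient: τ_Q = {{}, {[40=41]}, {[40=41], [42]}, {[40=41], [43]}, {[40=41], [42], [43]}} (5 elements).


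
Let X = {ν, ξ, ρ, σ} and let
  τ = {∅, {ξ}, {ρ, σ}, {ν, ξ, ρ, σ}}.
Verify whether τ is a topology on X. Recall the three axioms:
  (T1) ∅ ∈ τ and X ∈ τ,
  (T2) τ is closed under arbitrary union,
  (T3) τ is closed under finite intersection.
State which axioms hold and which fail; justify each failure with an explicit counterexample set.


τ is NOT a topology on X.

Axiom (T1): ∅ ∈ τ? Yes; X ∈ τ? Yes.
Axiom (T2/T3): check pairwise unions and intersections of members of τ.
Counterexample for (T2): {ξ} ∪ {ρ, σ} = {ξ, ρ, σ} ∉ τ. Therefore τ is NOT a topology.


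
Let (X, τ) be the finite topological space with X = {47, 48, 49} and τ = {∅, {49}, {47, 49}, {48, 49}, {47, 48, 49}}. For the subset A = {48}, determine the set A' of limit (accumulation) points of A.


A' = ∅

For each x ∈ X, list the open sets U ∈ τ with x ∈ U, then check whether U ∩ (A ∖ {x}) ≠ ∅ for every such U.
  x = 47: open {47, 49} ∋ x has {47, 49} ∩ (A ∖ {47}) = ∅, so x is NOT a limit point.
  x = 48: open {48, 49} ∋ x has {48, 49} ∩ (A ∖ {48}) = ∅, so x is NOT a limit point.
  x = 49: open {49} ∋ x has {49} ∩ (A ∖ {49}) = ∅, so x is NOT a limit point.
Collecting: A' = ∅.


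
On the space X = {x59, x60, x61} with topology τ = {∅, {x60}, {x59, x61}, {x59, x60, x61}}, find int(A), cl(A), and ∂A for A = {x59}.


int(A) = ∅, cl(A) = {x59, x61}, ∂A = {x59, x61}.

Closed sets in (X, τ) are complements of opens:
  closed(X, τ) = {∅, {x60}, {x59, x61}, {x59, x60, x61}}.
int(A) = ⋃ {U ∈ τ : U ⊆ A}. Opens contained in A: ∅.
Taking the union of these: int(A) = ∅.
cl(A) = ⋂ {C closed : A ⊆ C}. Closed sets containing A: {x59, x61}, {x59, x60, x61}.
Intersecting these: cl(A) = {x59, x61}.
∂A = cl(A) ∖ int(A) = {x59, x61} ∖ ∅ = {x59, x61}.


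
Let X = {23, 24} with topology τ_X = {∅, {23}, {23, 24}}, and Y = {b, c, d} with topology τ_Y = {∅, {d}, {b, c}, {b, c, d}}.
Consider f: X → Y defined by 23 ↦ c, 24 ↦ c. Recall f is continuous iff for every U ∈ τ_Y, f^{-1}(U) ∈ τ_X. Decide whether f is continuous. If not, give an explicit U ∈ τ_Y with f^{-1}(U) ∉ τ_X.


f IS continuous.

Compute f^{-1}(U) for each U ∈ τ_Y:
  U = ∅: f^{-1}(U) = ∅ ∈ τ_X ✓.
  U = {d}: f^{-1}(U) = ∅ ∈ τ_X ✓.
  U = {b, c}: f^{-1}(U) = {23, 24} ∈ τ_X ✓.
  U = {b, c, d}: f^{-1}(U) = {23, 24} ∈ τ_X ✓.
Every preimage lies in τ_X, so f IS continuous.


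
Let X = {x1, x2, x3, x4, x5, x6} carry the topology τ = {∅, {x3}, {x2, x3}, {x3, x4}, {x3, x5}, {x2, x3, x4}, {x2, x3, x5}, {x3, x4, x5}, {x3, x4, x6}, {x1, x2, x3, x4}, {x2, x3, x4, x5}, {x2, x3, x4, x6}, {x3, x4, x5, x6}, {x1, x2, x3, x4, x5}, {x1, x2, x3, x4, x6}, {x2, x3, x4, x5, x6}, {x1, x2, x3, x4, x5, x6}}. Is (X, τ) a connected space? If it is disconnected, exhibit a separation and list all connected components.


(X, τ) is connected.

Find clopen sets (U ∈ τ with X ∖ U ∈ τ):
  U = ∅, X ∖ U = {x1, x2, x3, x4, x5, x6} — both open, so U is clopen.
  U = {x1, x2, x3, x4, x5, x6}, X ∖ U = ∅ — both open, so U is clopen.
Only trivial clopens (∅ and X) exist, so (X, τ) is connected.
Compute connected components by grouping points that agree on all clopens:
  component: {x1, x2, x3, x4, x5, x6}


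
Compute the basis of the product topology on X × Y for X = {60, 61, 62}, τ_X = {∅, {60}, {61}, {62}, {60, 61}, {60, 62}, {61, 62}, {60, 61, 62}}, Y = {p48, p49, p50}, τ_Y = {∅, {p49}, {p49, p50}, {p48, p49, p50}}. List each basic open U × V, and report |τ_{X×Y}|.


Basis B = {∅ × ∅, {60} × {p49}, {61} × {p49}, {62} × {p49}, {60} × {p49, p50}, {60, 61} × {p49}, {60, 62} × {p49}, {61} × {p49, p50}, {61, 62} × {p49}, {62} × {p49, p50}, {60} × {p48, p49, p50}, {60, 61, 62} × {p49}, {61} × {p48, p49, p50}, {62} × {p48, p49, p50}, {60, 61} × {p49, p50}, {60, 62} × {p49, p50}, {61, 62} × {p49, p50}, {60, 61} × {p48, p49, p50}, {60, 62} × {p48, p49, p50}, {60, 61, 62} × {p49, p50}, {61, 62} × {p48, p49, p50}, {60, 61, 62} × {p48, p49, p50}}; |τ_{X×Y}| = 64.

Enumerate products U × V with U ∈ τ_X, V ∈ τ_Y (deduplicated):
  ∅ × ∅ = {} (∅)
  {60} × {p49} = {(60,p49)}
  {61} × {p49} = {(61,p49)}
  {62} × {p49} = {(62,p49)}
  {60} × {p49, p50} = {(60,p49), (60,p50)}
  {60, 61} × {p49} = {(60,p49), (61,p49)}
  {60, 62} × {p49} = {(60,p49), (62,p49)}
  {61} × {p49, p50} = {(61,p49), (61,p50)}
  {61, 62} × {p49} = {(61,p49), (62,p49)}
  {62} × {p49, p50} = {(62,p49), (62,p50)}
  {60} × {p48, p49, p50} = {(60,p48), (60,p49), (60,p50)}
  {60, 61, 62} × {p49} = {(60,p49), (61,p49), (62,p49)}
  {61} × {p48, p49, p50} = {(61,p48), (61,p49), (61,p50)}
  {62} × {p48, p49, p50} = {(62,p48), (62,p49), (62,p50)}
  {60, 61} × {p49, p50} = {(60,p49), (60,p50), (61,p49), (61,p50)}
  {60, 62} × {p49, p50} = {(60,p49), (60,p50), (62,p49), (62,p50)}
  {61, 62} × {p49, p50} = {(61,p49), (61,p50), (62,p49), (62,p50)}
  {60, 61} × {p48, p49, p50} = {(60,p48), (60,p49), (60,p50), (61,p48), (61,p49), (61,p50)}
  {60, 62} × {p48, p49, p50} = {(60,p48), (60,p49), (60,p50), (62,p48), (62,p49), (62,p50)}
  {60, 61, 62} × {p49, p50} = {(60,p49), (60,p50), (61,p49), (61,p50), (62,p49), (62,p50)}
  {61, 62} × {p48, p49, p50} = {(61,p48), (61,p49), (61,p50), (62,p48), (62,p49), (62,p50)}
  {60, 61, 62} × {p48, p49, p50} = {(60,p48), (60,p49), (60,p50), (61,p48), (61,p49), (61,p50), (62,p48), (62,p49), (62,p50)}
These 22 distinct sets form the basis B.
Close under arbitrary unions to get τ_{X×Y}; counting gives |τ_{X×Y}| = 64.


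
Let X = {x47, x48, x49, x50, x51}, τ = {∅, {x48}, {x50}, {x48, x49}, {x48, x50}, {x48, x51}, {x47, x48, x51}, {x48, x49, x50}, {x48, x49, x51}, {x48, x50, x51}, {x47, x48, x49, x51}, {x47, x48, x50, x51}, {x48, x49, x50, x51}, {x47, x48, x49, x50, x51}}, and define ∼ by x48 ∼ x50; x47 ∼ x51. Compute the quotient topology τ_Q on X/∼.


X/∼ = {[x47=x51], [x48=x50], [x49]}; |τ_Q| = 5.

Equivalence classes: [x47=x51], [x48=x50], [x49].
Quotient map π: X → X/∼ sends x47 ↦ [x47=x51], x48 ↦ [x48=x50], x49 ↦ [x49], x50 ↦ [x48=x50], x51 ↦ [x47=x51].
For each subset V ⊆ X/∼, compute π^{-1}(V) ⊆ X and check whether π^{-1}(V) ∈ τ. V is open in τ_Q iff π^{-1}(V) ∈ τ.
  V = {}: π^{-1}(V) = ∅ ∈ τ ✓.
  V = {[x47=x51]}: π^{-1}(V) = {x47, x51} ∉ τ ✗.
  V = {[x48=x50]}: π^{-1}(V) = {x48, x50} ∈ τ ✓.
  V = {[x47=x51], [x48=x50]}: π^{-1}(V) = {x47, x48, x50, x51} ∈ τ ✓.
  V = {[x49]}: π^{-1}(V) = {x49} ∉ τ ✗.
  V = {[x47=x51], [x49]}: π^{-1}(V) = {x47, x49, x51} ∉ τ ✗.
  V = {[x48=x50], [x49]}: π^{-1}(V) = {x48, x49, x50} ∈ τ ✓.
  V = {[x47=x51], [x48=x50], [x49]}: π^{-1}(V) = {x47, x48, x49, x50, x51} ∈ τ ✓.
Open sets in the quotient: τ_Q = {{}, {[x48=x50]}, {[x47=x51], [x48=x50]}, {[x48=x50], [x49]}, {[x47=x51], [x48=x50], [x49]}} (5 elements).


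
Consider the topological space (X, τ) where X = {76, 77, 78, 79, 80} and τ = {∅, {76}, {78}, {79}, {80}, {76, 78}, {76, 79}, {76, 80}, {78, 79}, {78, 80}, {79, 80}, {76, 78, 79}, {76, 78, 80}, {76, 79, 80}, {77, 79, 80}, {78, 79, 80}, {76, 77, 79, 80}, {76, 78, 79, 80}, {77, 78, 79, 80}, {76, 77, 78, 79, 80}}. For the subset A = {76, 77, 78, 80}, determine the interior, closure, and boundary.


int(A) = {76, 78, 80}, cl(A) = {76, 77, 78, 80}, ∂A = {77}.

Closed sets in (X, τ) are complements of opens:
  closed(X, τ) = {∅, {76}, {77}, {78}, {76, 77}, {76, 78}, {77, 78}, {77, 79}, {77, 80}, {76, 77, 78}, {76, 77, 79}, {76, 77, 80}, {77, 78, 79}, {77, 78, 80}, {77, 79, 80}, {76, 77, 78, 79}, {76, 77, 78, 80}, {76, 77, 79, 80}, {77, 78, 79, 80}, {76, 77, 78, 79, 80}}.
int(A) = ⋃ {U ∈ τ : U ⊆ A}. Opens contained in A: ∅, {76}, {78}, {80}, {76, 78}, {76, 80}, {78, 80}, {76, 78, 80}.
Taking the union of these: int(A) = {76, 78, 80}.
cl(A) = ⋂ {C closed : A ⊆ C}. Closed sets containing A: {76, 77, 78, 80}, {76, 77, 78, 79, 80}.
Intersecting these: cl(A) = {76, 77, 78, 80}.
∂A = cl(A) ∖ int(A) = {76, 77, 78, 80} ∖ {76, 78, 80} = {77}.


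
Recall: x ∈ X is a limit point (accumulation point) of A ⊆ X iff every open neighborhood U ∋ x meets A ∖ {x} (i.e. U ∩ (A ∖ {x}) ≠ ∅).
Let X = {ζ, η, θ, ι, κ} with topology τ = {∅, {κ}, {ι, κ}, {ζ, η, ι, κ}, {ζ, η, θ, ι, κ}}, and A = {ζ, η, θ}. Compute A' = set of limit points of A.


A' = {ζ, η, θ}

For each x ∈ X, list the open sets U ∈ τ with x ∈ U, then check whether U ∩ (A ∖ {x}) ≠ ∅ for every such U.
  x = ζ: opens ∋ x are {ζ, η, ι, κ}, {ζ, η, θ, ι, κ}; each meets A ∖ {ζ}, so x IS a limit point.
  x = η: opens ∋ x are {ζ, η, ι, κ}, {ζ, η, θ, ι, κ}; each meets A ∖ {η}, so x IS a limit point.
  x = θ: opens ∋ x are {ζ, η, θ, ι, κ}; each meets A ∖ {θ}, so x IS a limit point.
  x = ι: open {ι, κ} ∋ x has {ι, κ} ∩ (A ∖ {ι}) = ∅, so x is NOT a limit point.
  x = κ: open {κ} ∋ x has {κ} ∩ (A ∖ {κ}) = ∅, so x is NOT a limit point.
Collecting: A' = {ζ, η, θ}.


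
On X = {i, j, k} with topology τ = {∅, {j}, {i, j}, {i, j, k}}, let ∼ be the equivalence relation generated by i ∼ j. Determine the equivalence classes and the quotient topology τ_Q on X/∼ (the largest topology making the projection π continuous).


X/∼ = {[i=j], [k]}; |τ_Q| = 3.

Equivalence classes: [i=j], [k].
Quotient map π: X → X/∼ sends i ↦ [i=j], j ↦ [i=j], k ↦ [k].
For each subset V ⊆ X/∼, compute π^{-1}(V) ⊆ X and check whether π^{-1}(V) ∈ τ. V is open in τ_Q iff π^{-1}(V) ∈ τ.
  V = {}: π^{-1}(V) = ∅ ∈ τ ✓.
  V = {[i=j]}: π^{-1}(V) = {i, j} ∈ τ ✓.
  V = {[k]}: π^{-1}(V) = {k} ∉ τ ✗.
  V = {[i=j], [k]}: π^{-1}(V) = {i, j, k} ∈ τ ✓.
Open sets in the quotient: τ_Q = {{}, {[i=j]}, {[i=j], [k]}} (3 elements).


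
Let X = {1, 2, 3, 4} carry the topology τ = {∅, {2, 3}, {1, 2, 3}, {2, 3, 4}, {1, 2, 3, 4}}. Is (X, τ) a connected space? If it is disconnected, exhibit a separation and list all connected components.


(X, τ) is connected.

Find clopen sets (U ∈ τ with X ∖ U ∈ τ):
  U = ∅, X ∖ U = {1, 2, 3, 4} — both open, so U is clopen.
  U = {1, 2, 3, 4}, X ∖ U = ∅ — both open, so U is clopen.
Only trivial clopens (∅ and X) exist, so (X, τ) is connected.
Compute connected components by grouping points that agree on all clopens:
  component: {1, 2, 3, 4}


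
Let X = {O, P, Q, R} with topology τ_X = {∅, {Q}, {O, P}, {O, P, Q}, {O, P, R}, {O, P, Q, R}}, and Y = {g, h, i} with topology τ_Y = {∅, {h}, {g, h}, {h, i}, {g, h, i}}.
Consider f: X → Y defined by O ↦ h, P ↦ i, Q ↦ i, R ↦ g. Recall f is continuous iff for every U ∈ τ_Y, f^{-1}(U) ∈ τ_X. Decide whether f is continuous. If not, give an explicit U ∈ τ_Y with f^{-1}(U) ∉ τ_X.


f is NOT continuous.

Compute f^{-1}(U) for each U ∈ τ_Y:
  U = ∅: f^{-1}(U) = ∅ ∈ τ_X ✓.
  U = {h}: f^{-1}(U) = {O} ∉ τ_X ✗.
  U = {g, h}: f^{-1}(U) = {O, R} ∉ τ_X ✗.
  U = {h, i}: f^{-1}(U) = {O, P, Q} ∈ τ_X ✓.
  U = {g, h, i}: f^{-1}(U) = {O, P, Q, R} ∈ τ_X ✓.
Found U = {h} with f^{-1}(U) = {O} not in τ_X. Therefore f is NOT continuous.


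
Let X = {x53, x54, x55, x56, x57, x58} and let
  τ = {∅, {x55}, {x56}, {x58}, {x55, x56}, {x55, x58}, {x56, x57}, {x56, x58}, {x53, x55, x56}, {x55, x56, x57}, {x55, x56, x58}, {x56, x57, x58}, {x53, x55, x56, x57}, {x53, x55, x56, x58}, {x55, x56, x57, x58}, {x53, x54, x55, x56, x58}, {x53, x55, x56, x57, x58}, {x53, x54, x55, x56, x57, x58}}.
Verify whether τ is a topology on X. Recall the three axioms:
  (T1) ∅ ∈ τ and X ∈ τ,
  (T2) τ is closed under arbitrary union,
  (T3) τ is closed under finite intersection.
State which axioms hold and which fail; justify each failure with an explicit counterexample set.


τ IS a topology on X.

Axiom (T1): ∅ ∈ τ? Yes; X ∈ τ? Yes.
Axiom (T2/T3): check pairwise unions and intersections of members of τ.
All pairwise intersections and unions checked — each lies in τ. Therefore τ satisfies (T1), (T2), (T3): it IS a topology on X.


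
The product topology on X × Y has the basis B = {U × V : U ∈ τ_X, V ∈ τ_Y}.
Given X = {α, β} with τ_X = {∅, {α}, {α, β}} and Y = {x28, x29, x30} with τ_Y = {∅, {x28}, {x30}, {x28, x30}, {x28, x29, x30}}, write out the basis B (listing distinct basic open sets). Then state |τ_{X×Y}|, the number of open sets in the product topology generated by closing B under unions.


Basis B = {∅ × ∅, {α} × {x28}, {α} × {x30}, {α} × {x28, x30}, {α, β} × {x28}, {α, β} × {x30}, {α} × {x28, x29, x30}, {α, β} × {x28, x30}, {α, β} × {x28, x29, x30}}; |τ_{X×Y}| = 14.

Enumerate products U × V with U ∈ τ_X, V ∈ τ_Y (deduplicated):
  ∅ × ∅ = {} (∅)
  {α} × {x28} = {(α,x28)}
  {α} × {x30} = {(α,x30)}
  {α} × {x28, x30} = {(α,x28), (α,x30)}
  {α, β} × {x28} = {(α,x28), (β,x28)}
  {α, β} × {x30} = {(α,x30), (β,x30)}
  {α} × {x28, x29, x30} = {(α,x28), (α,x29), (α,x30)}
  {α, β} × {x28, x30} = {(α,x28), (α,x30), (β,x28), (β,x30)}
  {α, β} × {x28, x29, x30} = {(α,x28), (α,x29), (α,x30), (β,x28), (β,x29), (β,x30)}
These 9 distinct sets form the basis B.
Close under arbitrary unions to get τ_{X×Y}; counting gives |τ_{X×Y}| = 14.


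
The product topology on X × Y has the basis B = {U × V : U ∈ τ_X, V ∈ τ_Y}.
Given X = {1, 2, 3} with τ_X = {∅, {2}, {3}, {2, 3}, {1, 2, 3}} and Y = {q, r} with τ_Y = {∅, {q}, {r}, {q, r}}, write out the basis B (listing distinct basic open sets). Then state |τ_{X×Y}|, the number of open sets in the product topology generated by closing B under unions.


Basis B = {∅ × ∅, {2} × {q}, {2} × {r}, {3} × {q}, {3} × {r}, {2} × {q, r}, {2, 3} × {q}, {2, 3} × {r}, {3} × {q, r}, {1, 2, 3} × {q}, {1, 2, 3} × {r}, {2, 3} × {q, r}, {1, 2, 3} × {q, r}}; |τ_{X×Y}| = 25.

Enumerate products U × V with U ∈ τ_X, V ∈ τ_Y (deduplicated):
  ∅ × ∅ = {} (∅)
  {2} × {q} = {(2,q)}
  {2} × {r} = {(2,r)}
  {3} × {q} = {(3,q)}
  {3} × {r} = {(3,r)}
  {2} × {q, r} = {(2,q), (2,r)}
  {2, 3} × {q} = {(2,q), (3,q)}
  {2, 3} × {r} = {(2,r), (3,r)}
  {3} × {q, r} = {(3,q), (3,r)}
  {1, 2, 3} × {q} = {(1,q), (2,q), (3,q)}
  {1, 2, 3} × {r} = {(1,r), (2,r), (3,r)}
  {2, 3} × {q, r} = {(2,q), (2,r), (3,q), (3,r)}
  {1, 2, 3} × {q, r} = {(1,q), (1,r), (2,q), (2,r), (3,q), (3,r)}
These 13 distinct sets form the basis B.
Close under arbitrary unions to get τ_{X×Y}; counting gives |τ_{X×Y}| = 25.


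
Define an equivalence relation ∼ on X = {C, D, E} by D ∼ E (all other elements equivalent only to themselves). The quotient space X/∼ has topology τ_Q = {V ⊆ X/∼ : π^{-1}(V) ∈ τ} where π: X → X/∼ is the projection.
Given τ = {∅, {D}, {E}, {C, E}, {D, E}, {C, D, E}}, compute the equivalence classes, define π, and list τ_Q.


X/∼ = {[C], [D=E]}; |τ_Q| = 3.

Equivalence classes: [C], [D=E].
Quotient map π: X → X/∼ sends C ↦ [C], D ↦ [D=E], E ↦ [D=E].
For each subset V ⊆ X/∼, compute π^{-1}(V) ⊆ X and check whether π^{-1}(V) ∈ τ. V is open in τ_Q iff π^{-1}(V) ∈ τ.
  V = {}: π^{-1}(V) = ∅ ∈ τ ✓.
  V = {[C]}: π^{-1}(V) = {C} ∉ τ ✗.
  V = {[D=E]}: π^{-1}(V) = {D, E} ∈ τ ✓.
  V = {[C], [D=E]}: π^{-1}(V) = {C, D, E} ∈ τ ✓.
Open sets in the quotient: τ_Q = {{}, {[D=E]}, {[C], [D=E]}} (3 elements).


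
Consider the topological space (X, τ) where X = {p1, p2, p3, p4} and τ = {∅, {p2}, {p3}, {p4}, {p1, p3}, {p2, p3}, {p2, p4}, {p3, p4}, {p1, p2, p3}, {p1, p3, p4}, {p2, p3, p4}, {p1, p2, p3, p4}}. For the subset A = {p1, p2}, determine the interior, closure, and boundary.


int(A) = {p2}, cl(A) = {p1, p2}, ∂A = {p1}.

Closed sets in (X, τ) are complements of opens:
  closed(X, τ) = {∅, {p1}, {p2}, {p4}, {p1, p2}, {p1, p3}, {p1, p4}, {p2, p4}, {p1, p2, p3}, {p1, p2, p4}, {p1, p3, p4}, {p1, p2, p3, p4}}.
int(A) = ⋃ {U ∈ τ : U ⊆ A}. Opens contained in A: ∅, {p2}.
Taking the union of these: int(A) = {p2}.
cl(A) = ⋂ {C closed : A ⊆ C}. Closed sets containing A: {p1, p2}, {p1, p2, p3}, {p1, p2, p4}, {p1, p2, p3, p4}.
Intersecting these: cl(A) = {p1, p2}.
∂A = cl(A) ∖ int(A) = {p1, p2} ∖ {p2} = {p1}.


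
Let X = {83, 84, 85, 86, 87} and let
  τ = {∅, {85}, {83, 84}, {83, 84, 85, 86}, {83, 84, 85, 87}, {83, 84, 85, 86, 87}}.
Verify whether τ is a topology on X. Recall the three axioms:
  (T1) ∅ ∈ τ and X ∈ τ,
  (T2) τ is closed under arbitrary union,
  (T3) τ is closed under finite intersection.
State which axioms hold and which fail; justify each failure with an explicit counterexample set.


τ is NOT a topology on X.

Axiom (T1): ∅ ∈ τ? Yes; X ∈ τ? Yes.
Axiom (T2/T3): check pairwise unions and intersections of members of τ.
Counterexample for (T2): {85} ∪ {83, 84} = {83, 84, 85} ∉ τ. Therefore τ is NOT a topology.


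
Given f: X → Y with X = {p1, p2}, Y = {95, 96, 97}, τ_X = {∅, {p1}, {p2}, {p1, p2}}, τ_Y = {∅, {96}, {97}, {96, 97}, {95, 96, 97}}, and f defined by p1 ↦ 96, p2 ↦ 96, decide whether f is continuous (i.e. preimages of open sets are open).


f IS continuous.

Compute f^{-1}(U) for each U ∈ τ_Y:
  U = ∅: f^{-1}(U) = ∅ ∈ τ_X ✓.
  U = {96}: f^{-1}(U) = {p1, p2} ∈ τ_X ✓.
  U = {97}: f^{-1}(U) = ∅ ∈ τ_X ✓.
  U = {96, 97}: f^{-1}(U) = {p1, p2} ∈ τ_X ✓.
  U = {95, 96, 97}: f^{-1}(U) = {p1, p2} ∈ τ_X ✓.
Every preimage lies in τ_X, so f IS continuous.


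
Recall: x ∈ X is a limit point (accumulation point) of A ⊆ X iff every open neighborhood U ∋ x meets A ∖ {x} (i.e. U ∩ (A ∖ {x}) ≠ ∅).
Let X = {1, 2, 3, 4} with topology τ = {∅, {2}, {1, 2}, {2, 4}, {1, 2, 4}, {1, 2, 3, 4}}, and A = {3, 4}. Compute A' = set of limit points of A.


A' = {3}

For each x ∈ X, list the open sets U ∈ τ with x ∈ U, then check whether U ∩ (A ∖ {x}) ≠ ∅ for every such U.
  x = 1: open {1, 2} ∋ x has {1, 2} ∩ (A ∖ {1}) = ∅, so x is NOT a limit point.
  x = 2: open {2} ∋ x has {2} ∩ (A ∖ {2}) = ∅, so x is NOT a limit point.
  x = 3: opens ∋ x are {1, 2, 3, 4}; each meets A ∖ {3}, so x IS a limit point.
  x = 4: open {2, 4} ∋ x has {2, 4} ∩ (A ∖ {4}) = ∅, so x is NOT a limit point.
Collecting: A' = {3}.


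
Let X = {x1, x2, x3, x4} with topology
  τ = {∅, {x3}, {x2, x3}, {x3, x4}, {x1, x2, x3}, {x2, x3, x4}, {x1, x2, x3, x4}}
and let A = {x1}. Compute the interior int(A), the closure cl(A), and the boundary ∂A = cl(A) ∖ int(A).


int(A) = ∅, cl(A) = {x1}, ∂A = {x1}.

Closed sets in (X, τ) are complements of opens:
  closed(X, τ) = {∅, {x1}, {x4}, {x1, x2}, {x1, x4}, {x1, x2, x4}, {x1, x2, x3, x4}}.
int(A) = ⋃ {U ∈ τ : U ⊆ A}. Opens contained in A: ∅.
Taking the union of these: int(A) = ∅.
cl(A) = ⋂ {C closed : A ⊆ C}. Closed sets containing A: {x1}, {x1, x2}, {x1, x4}, {x1, x2, x4}, {x1, x2, x3, x4}.
Intersecting these: cl(A) = {x1}.
∂A = cl(A) ∖ int(A) = {x1} ∖ ∅ = {x1}.


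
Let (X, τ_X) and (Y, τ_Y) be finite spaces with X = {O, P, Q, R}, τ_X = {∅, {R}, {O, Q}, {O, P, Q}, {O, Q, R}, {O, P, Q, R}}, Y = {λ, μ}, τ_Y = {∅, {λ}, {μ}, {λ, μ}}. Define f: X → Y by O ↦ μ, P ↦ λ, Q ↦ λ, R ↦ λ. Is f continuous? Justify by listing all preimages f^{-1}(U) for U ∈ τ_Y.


f is NOT continuous.

Compute f^{-1}(U) for each U ∈ τ_Y:
  U = ∅: f^{-1}(U) = ∅ ∈ τ_X ✓.
  U = {λ}: f^{-1}(U) = {P, Q, R} ∉ τ_X ✗.
  U = {μ}: f^{-1}(U) = {O} ∉ τ_X ✗.
  U = {λ, μ}: f^{-1}(U) = {O, P, Q, R} ∈ τ_X ✓.
Found U = {λ} with f^{-1}(U) = {P, Q, R} not in τ_X. Therefore f is NOT continuous.


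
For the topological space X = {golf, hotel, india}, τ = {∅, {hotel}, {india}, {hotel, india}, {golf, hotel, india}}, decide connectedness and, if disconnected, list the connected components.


(X, τ) is connected.

Find clopen sets (U ∈ τ with X ∖ U ∈ τ):
  U = ∅, X ∖ U = {golf, hotel, india} — both open, so U is clopen.
  U = {golf, hotel, india}, X ∖ U = ∅ — both open, so U is clopen.
Only trivial clopens (∅ and X) exist, so (X, τ) is connected.
Compute connected components by grouping points that agree on all clopens:
  component: {golf, hotel, india}


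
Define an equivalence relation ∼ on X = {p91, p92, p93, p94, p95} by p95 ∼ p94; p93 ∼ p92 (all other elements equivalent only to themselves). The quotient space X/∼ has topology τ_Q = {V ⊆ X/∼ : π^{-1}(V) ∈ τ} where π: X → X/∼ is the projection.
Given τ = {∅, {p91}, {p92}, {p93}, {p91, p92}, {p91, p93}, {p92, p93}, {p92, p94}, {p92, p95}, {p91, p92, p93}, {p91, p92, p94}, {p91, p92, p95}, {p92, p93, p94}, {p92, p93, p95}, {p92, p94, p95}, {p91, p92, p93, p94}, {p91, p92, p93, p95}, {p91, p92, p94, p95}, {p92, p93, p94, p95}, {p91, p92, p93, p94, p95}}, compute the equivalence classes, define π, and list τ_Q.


X/∼ = {[p91], [p92=p93], [p94=p95]}; |τ_Q| = 6.

Equivalence classes: [p91], [p92=p93], [p94=p95].
Quotient map π: X → X/∼ sends p91 ↦ [p91], p92 ↦ [p92=p93], p93 ↦ [p92=p93], p94 ↦ [p94=p95], p95 ↦ [p94=p95].
For each subset V ⊆ X/∼, compute π^{-1}(V) ⊆ X and check whether π^{-1}(V) ∈ τ. V is open in τ_Q iff π^{-1}(V) ∈ τ.
  V = {}: π^{-1}(V) = ∅ ∈ τ ✓.
  V = {[p91]}: π^{-1}(V) = {p91} ∈ τ ✓.
  V = {[p92=p93]}: π^{-1}(V) = {p92, p93} ∈ τ ✓.
  V = {[p91], [p92=p93]}: π^{-1}(V) = {p91, p92, p93} ∈ τ ✓.
  V = {[p94=p95]}: π^{-1}(V) = {p94, p95} ∉ τ ✗.
  V = {[p91], [p94=p95]}: π^{-1}(V) = {p91, p94, p95} ∉ τ ✗.
  V = {[p92=p93], [p94=p95]}: π^{-1}(V) = {p92, p93, p94, p95} ∈ τ ✓.
  V = {[p91], [p92=p93], [p94=p95]}: π^{-1}(V) = {p91, p92, p93, p94, p95} ∈ τ ✓.
Open sets in the quotient: τ_Q = {{}, {[p91]}, {[p92=p93]}, {[p91], [p92=p93]}, {[p92=p93], [p94=p95]}, {[p91], [p92=p93], [p94=p95]}} (6 elements).
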